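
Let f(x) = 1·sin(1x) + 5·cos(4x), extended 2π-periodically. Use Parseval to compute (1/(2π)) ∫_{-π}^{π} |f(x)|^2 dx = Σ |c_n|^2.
Σ |c_n|^2 = 13

Expand |f|^2 and use orthogonality of {sin(nx), cos(mx)} on [-π, π]:
  ∫_{-π}^{π} sin(nx)^2 dx = π, ∫ cos(mx)^2 dx = π, and cross terms integrate to 0.
So ∫_{-π}^{π} f(x)^2 dx = 1^2 · π + 5^2 · π = (1 + 25)π.
Divide by 2π: (1 + 25)/2 = 13.
By Parseval, this equals Σ |c_n|^2.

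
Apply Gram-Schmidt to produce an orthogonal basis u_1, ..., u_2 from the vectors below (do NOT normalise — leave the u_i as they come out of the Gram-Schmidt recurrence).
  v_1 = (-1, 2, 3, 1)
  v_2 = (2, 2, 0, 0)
Orthogonal basis:
  u_1 = (-1, 2, 3, 1)
  u_2 = (32/15, 26/15, -2/5, -2/15)

Apply the Gram-Schmidt recurrence
  u_1 = v_1
  u_i = v_i − Σ_{j<i} ((v_i · u_j) / (u_j · u_j)) · u_j.

Step by step this gives:
  u_1 = (-1, 2, 3, 1)
  u_2 = (32/15, 26/15, -2/5, -2/15)

Orthogonality check:
  u_2 · u_1 = 0 (should be 0)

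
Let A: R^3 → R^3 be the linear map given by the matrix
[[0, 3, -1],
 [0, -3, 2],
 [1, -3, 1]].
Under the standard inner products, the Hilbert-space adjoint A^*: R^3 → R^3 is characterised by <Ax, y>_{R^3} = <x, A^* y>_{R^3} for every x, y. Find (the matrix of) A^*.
A^* = A^T =
[[0, 0, 1],
 [3, -3, -3],
 [-1, 2, 1]]

For real matrices with standard dot products, the defining identity <Ax, y> = <x, A^* y> gives (Ax)^T y = x^T (A^*) y, i.e. x^T A^T y = x^T (A^*) y. Since this holds for all x, y, we must have A^* = A^T. Therefore
A^* =
[[0, 0, 1],
 [3, -3, -3],
 [-1, 2, 1]].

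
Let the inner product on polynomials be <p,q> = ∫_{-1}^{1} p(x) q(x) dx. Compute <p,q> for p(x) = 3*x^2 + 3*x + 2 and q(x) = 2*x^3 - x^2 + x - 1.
<p,q> = -62/15

Expand the product: p(x)·q(x) = 6*x^5 + 3*x^4 + 4*x^3 - 2*x^2 - x - 2.
∫_{-1}^{1} of each monomial x^k gives [2/(k+1) if k even, 0 if k odd]. Integrating term-by-term (or equivalently evaluating the antiderivative F(x) = x^6 + 3*x^5/5 + x^4 - 2*x^3/3 - x^2/2 - 2*x at the endpoints):
  F(1) − F(−1) = -17/30 − (107/30) = -62/15.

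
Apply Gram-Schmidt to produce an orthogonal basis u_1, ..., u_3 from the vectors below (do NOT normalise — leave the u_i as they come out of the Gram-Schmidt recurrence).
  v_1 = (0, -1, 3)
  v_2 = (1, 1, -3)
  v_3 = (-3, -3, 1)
Orthogonal basis:
  u_1 = (0, -1, 3)
  u_2 = (1, 0, 0)
  u_3 = (0, -12/5, -4/5)

Apply the Gram-Schmidt recurrence
  u_1 = v_1
  u_i = v_i − Σ_{j<i} ((v_i · u_j) / (u_j · u_j)) · u_j.

Step by step this gives:
  u_1 = (0, -1, 3)
  u_2 = (1, 0, 0)
  u_3 = (0, -12/5, -4/5)

Orthogonality check:
  u_2 · u_1 = 0 (should be 0)
  u_3 · u_1 = 0 (should be 0)
  u_3 · u_2 = 0 (should be 0)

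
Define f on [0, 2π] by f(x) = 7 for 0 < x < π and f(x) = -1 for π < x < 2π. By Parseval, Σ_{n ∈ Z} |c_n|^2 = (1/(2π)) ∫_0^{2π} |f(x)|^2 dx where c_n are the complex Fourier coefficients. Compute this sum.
Σ |c_n|^2 = 25

Parseval equates the L^2 energy of f (normalised by 1/(2π)) with the ℓ^2 sum of its Fourier coefficients: (1/(2π)) ∫_0^{2π} |f|^2 = Σ |c_n|^2.
Compute the left side: (1/(2π)) [∫_0^π 7^2 dx + ∫_π^{2π} (-1)^2 dx] = (1/(2π)) · (49π + 1π) = (49 + 1)/2 = 25.
So Σ_{n ∈ Z} |c_n|^2 = 25.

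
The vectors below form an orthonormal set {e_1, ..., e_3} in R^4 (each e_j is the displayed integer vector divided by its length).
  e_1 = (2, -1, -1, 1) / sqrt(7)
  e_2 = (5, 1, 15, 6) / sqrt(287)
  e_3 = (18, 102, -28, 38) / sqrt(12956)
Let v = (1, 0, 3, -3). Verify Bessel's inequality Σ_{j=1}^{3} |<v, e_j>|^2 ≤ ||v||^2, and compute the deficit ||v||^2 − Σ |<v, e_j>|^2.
Σ |<v, e_j>|^2 = 660/79; ||v||^2 = 19; deficit = 841/79

Write each e_j = u_j / sqrt(<u_j, u_j>) where u_j is the displayed integer vector. Then <v, e_j> = <v, u_j> / sqrt(<u_j, u_j>), so |<v, e_j>|^2 = <v, u_j>^2 / <u_j, u_j>.
Coefficients: <v, e_1> = -4/sqrt(7), <v, e_2> = 32/sqrt(287), <v, e_3> = -180/sqrt(12956).
Square and sum: Σ |<v, e_j>|^2 = 660/79.
Compute ||v||^2 = v·v = 19.
Deficit = 19 − 660/79 = 841/79 ≥ 0, confirming Bessel's inequality. (The deficit equals ||v − Σ <v,e_j> e_j||^2, the squared distance from v to span{e_j}.)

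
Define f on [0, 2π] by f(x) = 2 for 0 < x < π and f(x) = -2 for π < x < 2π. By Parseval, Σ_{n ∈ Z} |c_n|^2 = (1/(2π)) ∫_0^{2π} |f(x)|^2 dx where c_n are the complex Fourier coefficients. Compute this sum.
Σ |c_n|^2 = 4

Parseval equates the L^2 energy of f (normalised by 1/(2π)) with the ℓ^2 sum of its Fourier coefficients: (1/(2π)) ∫_0^{2π} |f|^2 = Σ |c_n|^2.
Compute the left side: (1/(2π)) [∫_0^π 2^2 dx + ∫_π^{2π} (-2)^2 dx] = (1/(2π)) · (4π + 4π) = (4 + 4)/2 = 4.
So Σ_{n ∈ Z} |c_n|^2 = 4.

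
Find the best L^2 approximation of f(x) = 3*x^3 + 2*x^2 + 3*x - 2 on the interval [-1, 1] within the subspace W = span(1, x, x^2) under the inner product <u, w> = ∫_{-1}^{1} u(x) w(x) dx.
g(x) = 2*x^2 + 24*x/5 - 2

The best approximation g ∈ W is the orthogonal projection of f onto W. Writing g = a_0 + a_1 x + a_2 x^2, the coefficients solve the normal equations G · a = b where
  G_{ij} = <φ_i, φ_j> and b_i = <f, φ_i>, with φ_0 = 1, φ_1 = x, φ_2 = x^2.
G =
  [2, 0, 2/3]
  [0, 2/3, 0]
  [2/3, 0, 2/5],
b = (-8/3, 16/5, -8/15).
Solving gives a_0 = -2, a_1 = 24/5, a_2 = 2, so
  g(x) = 2*x^2 + 24*x/5 - 2.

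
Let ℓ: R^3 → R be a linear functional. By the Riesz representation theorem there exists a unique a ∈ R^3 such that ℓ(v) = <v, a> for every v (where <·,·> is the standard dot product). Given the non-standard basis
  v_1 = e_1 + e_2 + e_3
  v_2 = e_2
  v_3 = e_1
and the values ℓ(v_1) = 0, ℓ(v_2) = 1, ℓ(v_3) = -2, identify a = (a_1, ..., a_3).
a = (-2, 1, 1)

Write a = (a_1, ..., a_3) in the standard basis. For each basis vector v_i, ℓ(v_i) = <v_i, a> is a linear equation in the a_j's. Collect the n equations into a matrix system V a = ℓ, where row i of V is v_i (expressed in the standard basis). Since V is invertible (lower-triangular with 1s on the diagonal, up to permutation), solve by back-substitution:
  V =
[[1, 1, 1],
 [0, 1, 0],
 [1, 0, 0]]
  V a = (0, 1, -2)
Solving gives a = (-2, 1, 1).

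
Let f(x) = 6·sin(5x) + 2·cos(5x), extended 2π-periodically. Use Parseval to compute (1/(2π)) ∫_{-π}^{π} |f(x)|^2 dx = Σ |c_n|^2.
Σ |c_n|^2 = 20

Expand |f|^2 and use orthogonality of {sin(nx), cos(mx)} on [-π, π]:
  ∫_{-π}^{π} sin(nx)^2 dx = π, ∫ cos(mx)^2 dx = π, and cross terms integrate to 0.
So ∫_{-π}^{π} f(x)^2 dx = 6^2 · π + 2^2 · π = (36 + 4)π.
Divide by 2π: (36 + 4)/2 = 20.
By Parseval, this equals Σ |c_n|^2.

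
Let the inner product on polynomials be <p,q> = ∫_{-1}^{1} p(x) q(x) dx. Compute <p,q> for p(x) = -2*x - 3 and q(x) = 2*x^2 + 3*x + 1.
<p,q> = -14

Expand the product: p(x)·q(x) = -4*x^3 - 12*x^2 - 11*x - 3.
∫_{-1}^{1} of each monomial x^k gives [2/(k+1) if k even, 0 if k odd]. Integrating term-by-term (or equivalently evaluating the antiderivative F(x) = -x^4 - 4*x^3 - 11*x^2/2 - 3*x at the endpoints):
  F(1) − F(−1) = -27/2 − (1/2) = -14.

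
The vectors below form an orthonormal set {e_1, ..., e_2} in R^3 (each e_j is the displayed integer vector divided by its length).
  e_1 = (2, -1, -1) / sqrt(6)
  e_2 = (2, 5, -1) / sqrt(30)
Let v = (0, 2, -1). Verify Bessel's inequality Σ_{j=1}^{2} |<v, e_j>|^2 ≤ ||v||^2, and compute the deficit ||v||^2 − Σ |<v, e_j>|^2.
Σ |<v, e_j>|^2 = 21/5; ||v||^2 = 5; deficit = 4/5

Write each e_j = u_j / sqrt(<u_j, u_j>) where u_j is the displayed integer vector. Then <v, e_j> = <v, u_j> / sqrt(<u_j, u_j>), so |<v, e_j>|^2 = <v, u_j>^2 / <u_j, u_j>.
Coefficients: <v, e_1> = -1/sqrt(6), <v, e_2> = 11/sqrt(30).
Square and sum: Σ |<v, e_j>|^2 = 21/5.
Compute ||v||^2 = v·v = 5.
Deficit = 5 − 21/5 = 4/5 ≥ 0, confirming Bessel's inequality. (The deficit equals ||v − Σ <v,e_j> e_j||^2, the squared distance from v to span{e_j}.)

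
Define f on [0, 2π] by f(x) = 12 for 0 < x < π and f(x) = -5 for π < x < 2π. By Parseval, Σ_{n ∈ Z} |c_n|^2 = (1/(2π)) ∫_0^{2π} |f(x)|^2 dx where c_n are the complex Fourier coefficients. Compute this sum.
Σ |c_n|^2 = 169/2

Parseval equates the L^2 energy of f (normalised by 1/(2π)) with the ℓ^2 sum of its Fourier coefficients: (1/(2π)) ∫_0^{2π} |f|^2 = Σ |c_n|^2.
Compute the left side: (1/(2π)) [∫_0^π 12^2 dx + ∫_π^{2π} (-5)^2 dx] = (1/(2π)) · (144π + 25π) = (144 + 25)/2 = 169/2.
So Σ_{n ∈ Z} |c_n|^2 = 169/2.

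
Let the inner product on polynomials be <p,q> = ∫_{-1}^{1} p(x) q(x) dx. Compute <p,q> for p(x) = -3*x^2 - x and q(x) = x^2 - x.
<p,q> = -8/15

Expand the product: p(x)·q(x) = -3*x^4 + 2*x^3 + x^2.
∫_{-1}^{1} of each monomial x^k gives [2/(k+1) if k even, 0 if k odd]. Integrating term-by-term (or equivalently evaluating the antiderivative F(x) = -3*x^5/5 + x^4/2 + x^3/3 at the endpoints):
  F(1) − F(−1) = 7/30 − (23/30) = -8/15.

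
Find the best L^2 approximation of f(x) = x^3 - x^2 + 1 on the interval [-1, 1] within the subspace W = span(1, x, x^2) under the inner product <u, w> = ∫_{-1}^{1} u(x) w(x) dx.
g(x) = -x^2 + 3*x/5 + 1

The best approximation g ∈ W is the orthogonal projection of f onto W. Writing g = a_0 + a_1 x + a_2 x^2, the coefficients solve the normal equations G · a = b where
  G_{ij} = <φ_i, φ_j> and b_i = <f, φ_i>, with φ_0 = 1, φ_1 = x, φ_2 = x^2.
G =
  [2, 0, 2/3]
  [0, 2/3, 0]
  [2/3, 0, 2/5],
b = (4/3, 2/5, 4/15).
Solving gives a_0 = 1, a_1 = 3/5, a_2 = -1, so
  g(x) = -x^2 + 3*x/5 + 1.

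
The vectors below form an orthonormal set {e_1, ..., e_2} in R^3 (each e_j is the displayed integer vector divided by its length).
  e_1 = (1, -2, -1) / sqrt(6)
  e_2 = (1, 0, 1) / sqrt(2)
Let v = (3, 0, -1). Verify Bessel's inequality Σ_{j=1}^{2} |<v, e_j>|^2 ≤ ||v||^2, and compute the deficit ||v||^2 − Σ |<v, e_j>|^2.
Σ |<v, e_j>|^2 = 14/3; ||v||^2 = 10; deficit = 16/3

Write each e_j = u_j / sqrt(<u_j, u_j>) where u_j is the displayed integer vector. Then <v, e_j> = <v, u_j> / sqrt(<u_j, u_j>), so |<v, e_j>|^2 = <v, u_j>^2 / <u_j, u_j>.
Coefficients: <v, e_1> = 4/sqrt(6), <v, e_2> = 2/sqrt(2).
Square and sum: Σ |<v, e_j>|^2 = 14/3.
Compute ||v||^2 = v·v = 10.
Deficit = 10 − 14/3 = 16/3 ≥ 0, confirming Bessel's inequality. (The deficit equals ||v − Σ <v,e_j> e_j||^2, the squared distance from v to span{e_j}.)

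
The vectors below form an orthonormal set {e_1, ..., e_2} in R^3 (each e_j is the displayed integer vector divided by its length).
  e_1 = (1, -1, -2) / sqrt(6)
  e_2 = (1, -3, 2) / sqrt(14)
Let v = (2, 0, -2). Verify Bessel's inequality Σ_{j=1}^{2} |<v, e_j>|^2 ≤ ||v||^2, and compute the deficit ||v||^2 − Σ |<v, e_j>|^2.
Σ |<v, e_j>|^2 = 44/7; ||v||^2 = 8; deficit = 12/7

Write each e_j = u_j / sqrt(<u_j, u_j>) where u_j is the displayed integer vector. Then <v, e_j> = <v, u_j> / sqrt(<u_j, u_j>), so |<v, e_j>|^2 = <v, u_j>^2 / <u_j, u_j>.
Coefficients: <v, e_1> = 6/sqrt(6), <v, e_2> = -2/sqrt(14).
Square and sum: Σ |<v, e_j>|^2 = 44/7.
Compute ||v||^2 = v·v = 8.
Deficit = 8 − 44/7 = 12/7 ≥ 0, confirming Bessel's inequality. (The deficit equals ||v − Σ <v,e_j> e_j||^2, the squared distance from v to span{e_j}.)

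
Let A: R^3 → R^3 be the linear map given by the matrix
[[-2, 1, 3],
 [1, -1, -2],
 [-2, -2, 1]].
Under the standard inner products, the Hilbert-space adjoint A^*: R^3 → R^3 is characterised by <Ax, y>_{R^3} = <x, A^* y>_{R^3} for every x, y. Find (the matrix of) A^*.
A^* = A^T =
[[-2, 1, -2],
 [1, -1, -2],
 [3, -2, 1]]

For real matrices with standard dot products, the defining identity <Ax, y> = <x, A^* y> gives (Ax)^T y = x^T (A^*) y, i.e. x^T A^T y = x^T (A^*) y. Since this holds for all x, y, we must have A^* = A^T. Therefore
A^* =
[[-2, 1, -2],
 [1, -1, -2],
 [3, -2, 1]].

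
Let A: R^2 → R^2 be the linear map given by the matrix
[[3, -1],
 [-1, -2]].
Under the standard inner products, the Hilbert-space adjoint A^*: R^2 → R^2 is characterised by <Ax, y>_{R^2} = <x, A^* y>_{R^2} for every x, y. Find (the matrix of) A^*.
A^* = A^T =
[[3, -1],
 [-1, -2]]

For real matrices with standard dot products, the defining identity <Ax, y> = <x, A^* y> gives (Ax)^T y = x^T (A^*) y, i.e. x^T A^T y = x^T (A^*) y. Since this holds for all x, y, we must have A^* = A^T. Therefore
A^* =
[[3, -1],
 [-1, -2]].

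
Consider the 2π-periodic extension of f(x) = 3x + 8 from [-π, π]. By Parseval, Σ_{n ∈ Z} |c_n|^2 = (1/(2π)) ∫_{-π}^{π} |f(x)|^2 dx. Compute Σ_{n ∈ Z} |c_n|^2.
Σ |c_n|^2 = 3π^2 + 64

Expand and integrate term by term over [-π, π]:
  ∫ (3x)^2 dx = 9·(2π^3/3); ∫ 2·3·(8)·x dx = 0 (odd integrand); ∫ 8^2 dx = 64·2π.
So (1/(2π)) ∫_{-π}^{π} (3x + 8)^2 dx = 9π^2/3 + 64 = 3π^2 + 64.
Parseval ⇒ Σ |c_n|^2 = 3π^2 + 64.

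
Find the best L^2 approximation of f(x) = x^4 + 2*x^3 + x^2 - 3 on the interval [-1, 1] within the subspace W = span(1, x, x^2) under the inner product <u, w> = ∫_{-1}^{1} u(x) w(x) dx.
g(x) = 13*x^2/7 + 6*x/5 - 108/35

The best approximation g ∈ W is the orthogonal projection of f onto W. Writing g = a_0 + a_1 x + a_2 x^2, the coefficients solve the normal equations G · a = b where
  G_{ij} = <φ_i, φ_j> and b_i = <f, φ_i>, with φ_0 = 1, φ_1 = x, φ_2 = x^2.
G =
  [2, 0, 2/3]
  [0, 2/3, 0]
  [2/3, 0, 2/5],
b = (-74/15, 4/5, -46/35).
Solving gives a_0 = -108/35, a_1 = 6/5, a_2 = 13/7, so
  g(x) = 13*x^2/7 + 6*x/5 - 108/35.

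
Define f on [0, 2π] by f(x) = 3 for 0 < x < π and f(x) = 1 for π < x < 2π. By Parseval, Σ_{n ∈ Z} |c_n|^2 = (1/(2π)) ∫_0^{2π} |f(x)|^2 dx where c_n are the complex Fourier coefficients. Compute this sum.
Σ |c_n|^2 = 5

Parseval equates the L^2 energy of f (normalised by 1/(2π)) with the ℓ^2 sum of its Fourier coefficients: (1/(2π)) ∫_0^{2π} |f|^2 = Σ |c_n|^2.
Compute the left side: (1/(2π)) [∫_0^π 3^2 dx + ∫_π^{2π} 1^2 dx] = (1/(2π)) · (9π + 1π) = (9 + 1)/2 = 5.
So Σ_{n ∈ Z} |c_n|^2 = 5.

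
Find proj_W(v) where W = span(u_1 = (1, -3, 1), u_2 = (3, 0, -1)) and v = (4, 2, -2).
proj_W(v) = (209/53, 102/53, -115/53)

Set up U = [u_1 | ... | u_2] ∈ R^(3×2). The projector onto W = col(U) is P = U (U^T U)^(-1) U^T.
Compute U^T U =
  [11, 2]
  [2, 10],
and U^T v = (-4, 14).
Solve U^T U · c = U^T v for the coefficients: c = (-34/53, 81/53). The projection is proj_W(v) = U c.
Check: (v - proj_W(v)) · u_1 = 0  (should be 0).
Check: (v - proj_W(v)) · u_2 = 0  (should be 0).
Result: proj_W(v) = (209/53, 102/53, -115/53).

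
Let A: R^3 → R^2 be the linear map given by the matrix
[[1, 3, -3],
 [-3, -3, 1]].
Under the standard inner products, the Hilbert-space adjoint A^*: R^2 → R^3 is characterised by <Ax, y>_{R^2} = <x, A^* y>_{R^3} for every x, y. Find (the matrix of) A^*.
A^* = A^T =
[[1, -3],
 [3, -3],
 [-3, 1]]

For real matrices with standard dot products, the defining identity <Ax, y> = <x, A^* y> gives (Ax)^T y = x^T (A^*) y, i.e. x^T A^T y = x^T (A^*) y. Since this holds for all x, y, we must have A^* = A^T. Therefore
A^* =
[[1, -3],
 [3, -3],
 [-3, 1]].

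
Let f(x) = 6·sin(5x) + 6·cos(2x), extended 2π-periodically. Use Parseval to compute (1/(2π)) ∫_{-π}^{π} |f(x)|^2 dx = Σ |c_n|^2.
Σ |c_n|^2 = 36

Expand |f|^2 and use orthogonality of {sin(nx), cos(mx)} on [-π, π]:
  ∫_{-π}^{π} sin(nx)^2 dx = π, ∫ cos(mx)^2 dx = π, and cross terms integrate to 0.
So ∫_{-π}^{π} f(x)^2 dx = 6^2 · π + 6^2 · π = (36 + 36)π.
Divide by 2π: (36 + 36)/2 = 36.
By Parseval, this equals Σ |c_n|^2.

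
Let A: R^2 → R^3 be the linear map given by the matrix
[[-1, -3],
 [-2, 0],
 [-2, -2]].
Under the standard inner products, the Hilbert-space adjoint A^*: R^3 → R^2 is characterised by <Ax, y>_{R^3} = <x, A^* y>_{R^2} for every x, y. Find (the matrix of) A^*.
A^* = A^T =
[[-1, -2, -2],
 [-3, 0, -2]]

For real matrices with standard dot products, the defining identity <Ax, y> = <x, A^* y> gives (Ax)^T y = x^T (A^*) y, i.e. x^T A^T y = x^T (A^*) y. Since this holds for all x, y, we must have A^* = A^T. Therefore
A^* =
[[-1, -2, -2],
 [-3, 0, -2]].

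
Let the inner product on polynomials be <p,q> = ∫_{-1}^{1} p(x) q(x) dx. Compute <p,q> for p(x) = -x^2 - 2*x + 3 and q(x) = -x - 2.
<p,q> = -28/3

Expand the product: p(x)·q(x) = x^3 + 4*x^2 + x - 6.
∫_{-1}^{1} of each monomial x^k gives [2/(k+1) if k even, 0 if k odd]. Integrating term-by-term (or equivalently evaluating the antiderivative F(x) = x^4/4 + 4*x^3/3 + x^2/2 - 6*x at the endpoints):
  F(1) − F(−1) = -47/12 − (65/12) = -28/3.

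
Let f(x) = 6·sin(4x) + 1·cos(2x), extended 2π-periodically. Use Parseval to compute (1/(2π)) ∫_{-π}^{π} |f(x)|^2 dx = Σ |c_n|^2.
Σ |c_n|^2 = 37/2

Expand |f|^2 and use orthogonality of {sin(nx), cos(mx)} on [-π, π]:
  ∫_{-π}^{π} sin(nx)^2 dx = π, ∫ cos(mx)^2 dx = π, and cross terms integrate to 0.
So ∫_{-π}^{π} f(x)^2 dx = 6^2 · π + 1^2 · π = (36 + 1)π.
Divide by 2π: (36 + 1)/2 = 37/2.
By Parseval, this equals Σ |c_n|^2.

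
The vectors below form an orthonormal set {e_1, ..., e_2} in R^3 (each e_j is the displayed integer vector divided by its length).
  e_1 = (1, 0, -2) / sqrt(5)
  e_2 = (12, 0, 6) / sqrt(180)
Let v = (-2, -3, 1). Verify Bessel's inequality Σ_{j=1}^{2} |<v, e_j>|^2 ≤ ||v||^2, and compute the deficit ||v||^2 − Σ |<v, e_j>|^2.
Σ |<v, e_j>|^2 = 5; ||v||^2 = 14; deficit = 9

Write each e_j = u_j / sqrt(<u_j, u_j>) where u_j is the displayed integer vector. Then <v, e_j> = <v, u_j> / sqrt(<u_j, u_j>), so |<v, e_j>|^2 = <v, u_j>^2 / <u_j, u_j>.
Coefficients: <v, e_1> = -4/sqrt(5), <v, e_2> = -18/sqrt(180).
Square and sum: Σ |<v, e_j>|^2 = 5.
Compute ||v||^2 = v·v = 14.
Deficit = 14 − 5 = 9 ≥ 0, confirming Bessel's inequality. (The deficit equals ||v − Σ <v,e_j> e_j||^2, the squared distance from v to span{e_j}.)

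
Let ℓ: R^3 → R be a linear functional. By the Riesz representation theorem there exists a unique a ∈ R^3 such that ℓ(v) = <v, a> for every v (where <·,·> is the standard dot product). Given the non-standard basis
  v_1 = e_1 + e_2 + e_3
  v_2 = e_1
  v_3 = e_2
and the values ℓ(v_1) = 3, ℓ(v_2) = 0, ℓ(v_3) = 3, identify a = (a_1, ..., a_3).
a = (0, 3, 0)

Write a = (a_1, ..., a_3) in the standard basis. For each basis vector v_i, ℓ(v_i) = <v_i, a> is a linear equation in the a_j's. Collect the n equations into a matrix system V a = ℓ, where row i of V is v_i (expressed in the standard basis). Since V is invertible (lower-triangular with 1s on the diagonal, up to permutation), solve by back-substitution:
  V =
[[1, 1, 1],
 [1, 0, 0],
 [0, 1, 0]]
  V a = (3, 0, 3)
Solving gives a = (0, 3, 0).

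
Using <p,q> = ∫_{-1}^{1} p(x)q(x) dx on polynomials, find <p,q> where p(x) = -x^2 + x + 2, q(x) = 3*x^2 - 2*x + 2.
<p,q> = 122/15

Expand the product: p(x)·q(x) = -3*x^4 + 5*x^3 + 2*x^2 - 2*x + 4.
∫_{-1}^{1} of each monomial x^k gives [2/(k+1) if k even, 0 if k odd]. Integrating term-by-term (or equivalently evaluating the antiderivative F(x) = -3*x^5/5 + 5*x^4/4 + 2*x^3/3 - x^2 + 4*x at the endpoints):
  F(1) − F(−1) = 259/60 − (-229/60) = 122/15.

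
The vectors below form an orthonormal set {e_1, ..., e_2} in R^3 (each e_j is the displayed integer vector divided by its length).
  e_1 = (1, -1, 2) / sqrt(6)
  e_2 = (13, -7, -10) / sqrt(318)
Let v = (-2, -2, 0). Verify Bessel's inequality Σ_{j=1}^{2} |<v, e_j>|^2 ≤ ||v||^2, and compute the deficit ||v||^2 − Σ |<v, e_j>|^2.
Σ |<v, e_j>|^2 = 24/53; ||v||^2 = 8; deficit = 400/53

Write each e_j = u_j / sqrt(<u_j, u_j>) where u_j is the displayed integer vector. Then <v, e_j> = <v, u_j> / sqrt(<u_j, u_j>), so |<v, e_j>|^2 = <v, u_j>^2 / <u_j, u_j>.
Coefficients: <v, e_1> = 0/sqrt(6), <v, e_2> = -12/sqrt(318).
Square and sum: Σ |<v, e_j>|^2 = 24/53.
Compute ||v||^2 = v·v = 8.
Deficit = 8 − 24/53 = 400/53 ≥ 0, confirming Bessel's inequality. (The deficit equals ||v − Σ <v,e_j> e_j||^2, the squared distance from v to span{e_j}.)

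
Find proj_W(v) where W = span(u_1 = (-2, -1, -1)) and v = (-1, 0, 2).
proj_W(v) = (0, 0, 0)

Set up U = [u_1 | ... | u_1] ∈ R^(3×1). The projector onto W = col(U) is P = U (U^T U)^(-1) U^T.
Compute U^T U =
  [6],
and U^T v = (0).
Solve U^T U · c = U^T v for the coefficients: c = (0). The projection is proj_W(v) = U c.
Check: (v - proj_W(v)) · u_1 = 0  (should be 0).
Result: proj_W(v) = (0, 0, 0).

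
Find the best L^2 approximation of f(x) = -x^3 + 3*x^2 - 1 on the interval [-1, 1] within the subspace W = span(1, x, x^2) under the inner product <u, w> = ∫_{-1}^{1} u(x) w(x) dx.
g(x) = 3*x^2 - 3*x/5 - 1

The best approximation g ∈ W is the orthogonal projection of f onto W. Writing g = a_0 + a_1 x + a_2 x^2, the coefficients solve the normal equations G · a = b where
  G_{ij} = <φ_i, φ_j> and b_i = <f, φ_i>, with φ_0 = 1, φ_1 = x, φ_2 = x^2.
G =
  [2, 0, 2/3]
  [0, 2/3, 0]
  [2/3, 0, 2/5],
b = (0, -2/5, 8/15).
Solving gives a_0 = -1, a_1 = -3/5, a_2 = 3, so
  g(x) = 3*x^2 - 3*x/5 - 1.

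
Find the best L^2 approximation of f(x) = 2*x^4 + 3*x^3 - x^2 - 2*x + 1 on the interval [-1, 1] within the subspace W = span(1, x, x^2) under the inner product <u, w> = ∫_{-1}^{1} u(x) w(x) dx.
g(x) = 5*x^2/7 - x/5 + 29/35

The best approximation g ∈ W is the orthogonal projection of f onto W. Writing g = a_0 + a_1 x + a_2 x^2, the coefficients solve the normal equations G · a = b where
  G_{ij} = <φ_i, φ_j> and b_i = <f, φ_i>, with φ_0 = 1, φ_1 = x, φ_2 = x^2.
G =
  [2, 0, 2/3]
  [0, 2/3, 0]
  [2/3, 0, 2/5],
b = (32/15, -2/15, 88/105).
Solving gives a_0 = 29/35, a_1 = -1/5, a_2 = 5/7, so
  g(x) = 5*x^2/7 - x/5 + 29/35.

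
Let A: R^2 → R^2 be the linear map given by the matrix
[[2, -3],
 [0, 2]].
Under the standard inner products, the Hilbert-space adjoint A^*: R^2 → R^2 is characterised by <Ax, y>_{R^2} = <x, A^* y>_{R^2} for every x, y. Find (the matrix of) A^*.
A^* = A^T =
[[2, 0],
 [-3, 2]]

For real matrices with standard dot products, the defining identity <Ax, y> = <x, A^* y> gives (Ax)^T y = x^T (A^*) y, i.e. x^T A^T y = x^T (A^*) y. Since this holds for all x, y, we must have A^* = A^T. Therefore
A^* =
[[2, 0],
 [-3, 2]].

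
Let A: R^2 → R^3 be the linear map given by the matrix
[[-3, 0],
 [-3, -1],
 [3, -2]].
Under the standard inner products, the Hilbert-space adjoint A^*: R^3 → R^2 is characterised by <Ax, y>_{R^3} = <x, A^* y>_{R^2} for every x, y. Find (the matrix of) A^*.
A^* = A^T =
[[-3, -3, 3],
 [0, -1, -2]]

For real matrices with standard dot products, the defining identity <Ax, y> = <x, A^* y> gives (Ax)^T y = x^T (A^*) y, i.e. x^T A^T y = x^T (A^*) y. Since this holds for all x, y, we must have A^* = A^T. Therefore
A^* =
[[-3, -3, 3],
 [0, -1, -2]].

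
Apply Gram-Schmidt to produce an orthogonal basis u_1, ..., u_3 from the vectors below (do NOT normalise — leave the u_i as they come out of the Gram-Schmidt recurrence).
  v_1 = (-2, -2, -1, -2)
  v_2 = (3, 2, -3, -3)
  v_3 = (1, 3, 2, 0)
Orthogonal basis:
  u_1 = (-2, -2, -1, -2)
  u_2 = (37/13, 24/13, -40/13, -41/13)
  u_3 = (-299/402, 89/67, 292/201, -527/402)

Apply the Gram-Schmidt recurrence
  u_1 = v_1
  u_i = v_i − Σ_{j<i} ((v_i · u_j) / (u_j · u_j)) · u_j.

Step by step this gives:
  u_1 = (-2, -2, -1, -2)
  u_2 = (37/13, 24/13, -40/13, -41/13)
  u_3 = (-299/402, 89/67, 292/201, -527/402)

Orthogonality check:
  u_2 · u_1 = 0 (should be 0)
  u_3 · u_1 = 0 (should be 0)
  u_3 · u_2 = 0 (should be 0)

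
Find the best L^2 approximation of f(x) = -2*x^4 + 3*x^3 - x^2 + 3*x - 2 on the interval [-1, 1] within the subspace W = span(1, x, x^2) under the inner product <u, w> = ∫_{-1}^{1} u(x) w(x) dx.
g(x) = -19*x^2/7 + 24*x/5 - 64/35

The best approximation g ∈ W is the orthogonal projection of f onto W. Writing g = a_0 + a_1 x + a_2 x^2, the coefficients solve the normal equations G · a = b where
  G_{ij} = <φ_i, φ_j> and b_i = <f, φ_i>, with φ_0 = 1, φ_1 = x, φ_2 = x^2.
G =
  [2, 0, 2/3]
  [0, 2/3, 0]
  [2/3, 0, 2/5],
b = (-82/15, 16/5, -242/105).
Solving gives a_0 = -64/35, a_1 = 24/5, a_2 = -19/7, so
  g(x) = -19*x^2/7 + 24*x/5 - 64/35.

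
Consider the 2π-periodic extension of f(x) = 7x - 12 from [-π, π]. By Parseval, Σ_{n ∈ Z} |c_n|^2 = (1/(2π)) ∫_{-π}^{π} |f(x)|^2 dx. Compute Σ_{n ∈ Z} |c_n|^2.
Σ |c_n|^2 = 49π^2/3 + 144

Expand and integrate term by term over [-π, π]:
  ∫ (7x)^2 dx = 49·(2π^3/3); ∫ 2·7·(-12)·x dx = 0 (odd integrand); ∫ (-12)^2 dx = 144·2π.
So (1/(2π)) ∫_{-π}^{π} (7x - 12)^2 dx = 49π^2/3 + 144 = 49π^2/3 + 144.
Parseval ⇒ Σ |c_n|^2 = 49π^2/3 + 144.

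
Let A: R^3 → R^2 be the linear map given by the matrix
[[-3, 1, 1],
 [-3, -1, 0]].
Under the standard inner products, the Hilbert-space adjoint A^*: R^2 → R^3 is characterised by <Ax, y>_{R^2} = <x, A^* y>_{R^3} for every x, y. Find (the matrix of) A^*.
A^* = A^T =
[[-3, -3],
 [1, -1],
 [1, 0]]

For real matrices with standard dot products, the defining identity <Ax, y> = <x, A^* y> gives (Ax)^T y = x^T (A^*) y, i.e. x^T A^T y = x^T (A^*) y. Since this holds for all x, y, we must have A^* = A^T. Therefore
A^* =
[[-3, -3],
 [1, -1],
 [1, 0]].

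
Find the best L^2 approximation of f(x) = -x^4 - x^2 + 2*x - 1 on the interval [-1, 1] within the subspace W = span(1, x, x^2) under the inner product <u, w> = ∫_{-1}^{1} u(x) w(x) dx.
g(x) = -13*x^2/7 + 2*x - 32/35

The best approximation g ∈ W is the orthogonal projection of f onto W. Writing g = a_0 + a_1 x + a_2 x^2, the coefficients solve the normal equations G · a = b where
  G_{ij} = <φ_i, φ_j> and b_i = <f, φ_i>, with φ_0 = 1, φ_1 = x, φ_2 = x^2.
G =
  [2, 0, 2/3]
  [0, 2/3, 0]
  [2/3, 0, 2/5],
b = (-46/15, 4/3, -142/105).
Solving gives a_0 = -32/35, a_1 = 2, a_2 = -13/7, so
  g(x) = -13*x^2/7 + 2*x - 32/35.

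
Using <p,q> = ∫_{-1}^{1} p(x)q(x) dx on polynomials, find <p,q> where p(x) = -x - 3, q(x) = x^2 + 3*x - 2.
<p,q> = 8

Expand the product: p(x)·q(x) = -x^3 - 6*x^2 - 7*x + 6.
∫_{-1}^{1} of each monomial x^k gives [2/(k+1) if k even, 0 if k odd]. Integrating term-by-term (or equivalently evaluating the antiderivative F(x) = -x^4/4 - 2*x^3 - 7*x^2/2 + 6*x at the endpoints):
  F(1) − F(−1) = 1/4 − (-31/4) = 8.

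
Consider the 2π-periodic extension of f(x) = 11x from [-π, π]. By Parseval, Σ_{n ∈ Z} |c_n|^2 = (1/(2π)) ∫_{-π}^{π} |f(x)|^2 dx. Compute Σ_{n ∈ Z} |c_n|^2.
Σ |c_n|^2 = 121π^2/3

Expand and integrate term by term over [-π, π]:
  ∫ (11x)^2 dx = 121·(2π^3/3); ∫ 2·11·(0)·x dx = 0 (odd integrand); ∫ 0^2 dx = 0·2π.
So (1/(2π)) ∫_{-π}^{π} (11x)^2 dx = 121π^2/3 + 0 = 121π^2/3.
Parseval ⇒ Σ |c_n|^2 = 121π^2/3.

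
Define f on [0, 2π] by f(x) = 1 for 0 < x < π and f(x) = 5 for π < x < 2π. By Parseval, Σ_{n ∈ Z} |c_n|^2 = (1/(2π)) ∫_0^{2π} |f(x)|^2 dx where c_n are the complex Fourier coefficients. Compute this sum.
Σ |c_n|^2 = 13

Parseval equates the L^2 energy of f (normalised by 1/(2π)) with the ℓ^2 sum of its Fourier coefficients: (1/(2π)) ∫_0^{2π} |f|^2 = Σ |c_n|^2.
Compute the left side: (1/(2π)) [∫_0^π 1^2 dx + ∫_π^{2π} 5^2 dx] = (1/(2π)) · (1π + 25π) = (1 + 25)/2 = 13.
So Σ_{n ∈ Z} |c_n|^2 = 13.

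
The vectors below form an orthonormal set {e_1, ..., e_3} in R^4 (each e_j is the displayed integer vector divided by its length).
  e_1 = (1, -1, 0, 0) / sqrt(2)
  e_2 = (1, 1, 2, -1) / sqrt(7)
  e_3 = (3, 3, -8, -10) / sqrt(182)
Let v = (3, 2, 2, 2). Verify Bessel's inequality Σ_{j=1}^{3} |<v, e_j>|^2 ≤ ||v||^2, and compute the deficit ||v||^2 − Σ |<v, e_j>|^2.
Σ |<v, e_j>|^2 = 129/13; ||v||^2 = 21; deficit = 144/13

Write each e_j = u_j / sqrt(<u_j, u_j>) where u_j is the displayed integer vector. Then <v, e_j> = <v, u_j> / sqrt(<u_j, u_j>), so |<v, e_j>|^2 = <v, u_j>^2 / <u_j, u_j>.
Coefficients: <v, e_1> = 1/sqrt(2), <v, e_2> = 7/sqrt(7), <v, e_3> = -21/sqrt(182).
Square and sum: Σ |<v, e_j>|^2 = 129/13.
Compute ||v||^2 = v·v = 21.
Deficit = 21 − 129/13 = 144/13 ≥ 0, confirming Bessel's inequality. (The deficit equals ||v − Σ <v,e_j> e_j||^2, the squared distance from v to span{e_j}.)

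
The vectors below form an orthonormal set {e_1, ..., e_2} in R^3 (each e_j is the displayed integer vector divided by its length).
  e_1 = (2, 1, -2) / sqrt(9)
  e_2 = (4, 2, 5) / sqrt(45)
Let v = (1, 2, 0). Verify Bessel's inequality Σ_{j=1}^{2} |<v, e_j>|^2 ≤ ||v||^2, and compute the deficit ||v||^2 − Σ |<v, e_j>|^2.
Σ |<v, e_j>|^2 = 16/5; ||v||^2 = 5; deficit = 9/5

Write each e_j = u_j / sqrt(<u_j, u_j>) where u_j is the displayed integer vector. Then <v, e_j> = <v, u_j> / sqrt(<u_j, u_j>), so |<v, e_j>|^2 = <v, u_j>^2 / <u_j, u_j>.
Coefficients: <v, e_1> = 4/sqrt(9), <v, e_2> = 8/sqrt(45).
Square and sum: Σ |<v, e_j>|^2 = 16/5.
Compute ||v||^2 = v·v = 5.
Deficit = 5 − 16/5 = 9/5 ≥ 0, confirming Bessel's inequality. (The deficit equals ||v − Σ <v,e_j> e_j||^2, the squared distance from v to span{e_j}.)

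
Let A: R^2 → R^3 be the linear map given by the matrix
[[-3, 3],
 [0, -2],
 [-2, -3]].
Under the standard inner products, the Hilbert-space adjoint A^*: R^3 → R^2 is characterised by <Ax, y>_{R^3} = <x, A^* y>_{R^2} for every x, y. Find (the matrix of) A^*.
A^* = A^T =
[[-3, 0, -2],
 [3, -2, -3]]

For real matrices with standard dot products, the defining identity <Ax, y> = <x, A^* y> gives (Ax)^T y = x^T (A^*) y, i.e. x^T A^T y = x^T (A^*) y. Since this holds for all x, y, we must have A^* = A^T. Therefore
A^* =
[[-3, 0, -2],
 [3, -2, -3]].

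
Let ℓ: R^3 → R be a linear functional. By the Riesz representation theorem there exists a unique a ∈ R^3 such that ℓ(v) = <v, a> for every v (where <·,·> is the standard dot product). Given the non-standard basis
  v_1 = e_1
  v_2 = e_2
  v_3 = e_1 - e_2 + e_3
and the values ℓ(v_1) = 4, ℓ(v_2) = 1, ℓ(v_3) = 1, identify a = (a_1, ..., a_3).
a = (4, 1, -2)

Write a = (a_1, ..., a_3) in the standard basis. For each basis vector v_i, ℓ(v_i) = <v_i, a> is a linear equation in the a_j's. Collect the n equations into a matrix system V a = ℓ, where row i of V is v_i (expressed in the standard basis). Since V is invertible (lower-triangular with 1s on the diagonal, up to permutation), solve by back-substitution:
  V =
[[1, 0, 0],
 [0, 1, 0],
 [1, -1, 1]]
  V a = (4, 1, 1)
Solving gives a = (4, 1, -2).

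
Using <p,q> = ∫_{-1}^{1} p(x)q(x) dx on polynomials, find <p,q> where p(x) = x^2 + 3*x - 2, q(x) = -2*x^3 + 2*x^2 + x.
<p,q> = -34/15

Expand the product: p(x)·q(x) = -2*x^5 - 4*x^4 + 11*x^3 - x^2 - 2*x.
∫_{-1}^{1} of each monomial x^k gives [2/(k+1) if k even, 0 if k odd]. Integrating term-by-term (or equivalently evaluating the antiderivative F(x) = -x^6/3 - 4*x^5/5 + 11*x^4/4 - x^3/3 - x^2 at the endpoints):
  F(1) − F(−1) = 17/60 − (51/20) = -34/15.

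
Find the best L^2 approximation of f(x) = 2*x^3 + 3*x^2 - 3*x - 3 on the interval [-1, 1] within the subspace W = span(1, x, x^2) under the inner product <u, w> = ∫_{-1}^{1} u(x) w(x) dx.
g(x) = 3*x^2 - 9*x/5 - 3

The best approximation g ∈ W is the orthogonal projection of f onto W. Writing g = a_0 + a_1 x + a_2 x^2, the coefficients solve the normal equations G · a = b where
  G_{ij} = <φ_i, φ_j> and b_i = <f, φ_i>, with φ_0 = 1, φ_1 = x, φ_2 = x^2.
G =
  [2, 0, 2/3]
  [0, 2/3, 0]
  [2/3, 0, 2/5],
b = (-4, -6/5, -4/5).
Solving gives a_0 = -3, a_1 = -9/5, a_2 = 3, so
  g(x) = 3*x^2 - 9*x/5 - 3.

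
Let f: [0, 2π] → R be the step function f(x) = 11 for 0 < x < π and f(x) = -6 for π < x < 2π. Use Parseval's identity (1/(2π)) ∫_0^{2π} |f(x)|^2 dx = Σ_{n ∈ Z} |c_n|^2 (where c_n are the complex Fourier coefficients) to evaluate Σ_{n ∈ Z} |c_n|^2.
Σ |c_n|^2 = 157/2

Parseval equates the L^2 energy of f (normalised by 1/(2π)) with the ℓ^2 sum of its Fourier coefficients: (1/(2π)) ∫_0^{2π} |f|^2 = Σ |c_n|^2.
Compute the left side: (1/(2π)) [∫_0^π 11^2 dx + ∫_π^{2π} (-6)^2 dx] = (1/(2π)) · (121π + 36π) = (121 + 36)/2 = 157/2.
So Σ_{n ∈ Z} |c_n|^2 = 157/2.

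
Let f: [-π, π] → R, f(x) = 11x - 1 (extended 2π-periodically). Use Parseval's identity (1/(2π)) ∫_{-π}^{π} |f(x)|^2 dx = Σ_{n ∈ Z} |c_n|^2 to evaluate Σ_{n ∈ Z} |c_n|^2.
Σ |c_n|^2 = 121π^2/3 + 1

Expand and integrate term by term over [-π, π]:
  ∫ (11x)^2 dx = 121·(2π^3/3); ∫ 2·11·(-1)·x dx = 0 (odd integrand); ∫ (-1)^2 dx = 1·2π.
So (1/(2π)) ∫_{-π}^{π} (11x - 1)^2 dx = 121π^2/3 + 1 = 121π^2/3 + 1.
Parseval ⇒ Σ |c_n|^2 = 121π^2/3 + 1.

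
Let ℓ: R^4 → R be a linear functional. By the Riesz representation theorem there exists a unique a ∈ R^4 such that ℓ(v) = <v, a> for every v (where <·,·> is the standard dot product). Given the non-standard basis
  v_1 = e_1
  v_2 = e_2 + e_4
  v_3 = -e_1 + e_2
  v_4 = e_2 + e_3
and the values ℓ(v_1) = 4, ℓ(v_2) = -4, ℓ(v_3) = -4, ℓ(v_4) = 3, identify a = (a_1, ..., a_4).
a = (4, 0, 3, -4)

Write a = (a_1, ..., a_4) in the standard basis. For each basis vector v_i, ℓ(v_i) = <v_i, a> is a linear equation in the a_j's. Collect the n equations into a matrix system V a = ℓ, where row i of V is v_i (expressed in the standard basis). Since V is invertible (lower-triangular with 1s on the diagonal, up to permutation), solve by back-substitution:
  V =
[[1, 0, 0, 0],
 [0, 1, 0, 1],
 [-1, 1, 0, 0],
 [0, 1, 1, 0]]
  V a = (4, -4, -4, 3)
Solving gives a = (4, 0, 3, -4).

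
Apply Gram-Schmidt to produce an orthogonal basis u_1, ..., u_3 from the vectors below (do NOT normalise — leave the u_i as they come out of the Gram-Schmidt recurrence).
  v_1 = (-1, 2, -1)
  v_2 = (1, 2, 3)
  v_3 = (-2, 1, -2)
Orthogonal basis:
  u_1 = (-1, 2, -1)
  u_2 = (1, 2, 3)
  u_3 = (-4/7, -1/7, 2/7)

Apply the Gram-Schmidt recurrence
  u_1 = v_1
  u_i = v_i − Σ_{j<i} ((v_i · u_j) / (u_j · u_j)) · u_j.

Step by step this gives:
  u_1 = (-1, 2, -1)
  u_2 = (1, 2, 3)
  u_3 = (-4/7, -1/7, 2/7)

Orthogonality check:
  u_2 · u_1 = 0 (should be 0)
  u_3 · u_1 = 0 (should be 0)
  u_3 · u_2 = 0 (should be 0)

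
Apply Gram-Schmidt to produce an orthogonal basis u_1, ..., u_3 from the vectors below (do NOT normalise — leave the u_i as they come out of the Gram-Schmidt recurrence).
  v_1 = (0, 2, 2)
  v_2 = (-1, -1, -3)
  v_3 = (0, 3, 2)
Orthogonal basis:
  u_1 = (0, 2, 2)
  u_2 = (-1, 1, -1)
  u_3 = (1/3, 1/6, -1/6)

Apply the Gram-Schmidt recurrence
  u_1 = v_1
  u_i = v_i − Σ_{j<i} ((v_i · u_j) / (u_j · u_j)) · u_j.

Step by step this gives:
  u_1 = (0, 2, 2)
  u_2 = (-1, 1, -1)
  u_3 = (1/3, 1/6, -1/6)

Orthogonality check:
  u_2 · u_1 = 0 (should be 0)
  u_3 · u_1 = 0 (should be 0)
  u_3 · u_2 = 0 (should be 0)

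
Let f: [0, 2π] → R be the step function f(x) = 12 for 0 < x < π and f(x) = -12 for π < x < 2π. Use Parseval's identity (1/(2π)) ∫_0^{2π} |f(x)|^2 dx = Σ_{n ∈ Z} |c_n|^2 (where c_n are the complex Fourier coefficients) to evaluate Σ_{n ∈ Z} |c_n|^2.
Σ |c_n|^2 = 144

Parseval equates the L^2 energy of f (normalised by 1/(2π)) with the ℓ^2 sum of its Fourier coefficients: (1/(2π)) ∫_0^{2π} |f|^2 = Σ |c_n|^2.
Compute the left side: (1/(2π)) [∫_0^π 12^2 dx + ∫_π^{2π} (-12)^2 dx] = (1/(2π)) · (144π + 144π) = (144 + 144)/2 = 144.
So Σ_{n ∈ Z} |c_n|^2 = 144.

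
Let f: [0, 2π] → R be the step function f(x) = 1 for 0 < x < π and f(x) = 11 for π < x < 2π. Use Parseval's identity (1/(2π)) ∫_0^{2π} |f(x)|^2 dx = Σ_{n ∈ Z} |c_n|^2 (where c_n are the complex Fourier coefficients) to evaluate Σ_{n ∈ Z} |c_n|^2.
Σ |c_n|^2 = 61

Parseval equates the L^2 energy of f (normalised by 1/(2π)) with the ℓ^2 sum of its Fourier coefficients: (1/(2π)) ∫_0^{2π} |f|^2 = Σ |c_n|^2.
Compute the left side: (1/(2π)) [∫_0^π 1^2 dx + ∫_π^{2π} 11^2 dx] = (1/(2π)) · (1π + 121π) = (1 + 121)/2 = 61.
So Σ_{n ∈ Z} |c_n|^2 = 61.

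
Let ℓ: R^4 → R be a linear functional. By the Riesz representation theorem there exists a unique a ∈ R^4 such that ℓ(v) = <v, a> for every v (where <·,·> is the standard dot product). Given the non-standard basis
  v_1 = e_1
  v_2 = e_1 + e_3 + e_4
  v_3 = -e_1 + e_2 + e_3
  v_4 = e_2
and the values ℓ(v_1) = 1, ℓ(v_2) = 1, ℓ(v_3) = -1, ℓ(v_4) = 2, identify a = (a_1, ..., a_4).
a = (1, 2, -2, 2)

Write a = (a_1, ..., a_4) in the standard basis. For each basis vector v_i, ℓ(v_i) = <v_i, a> is a linear equation in the a_j's. Collect the n equations into a matrix system V a = ℓ, where row i of V is v_i (expressed in the standard basis). Since V is invertible (lower-triangular with 1s on the diagonal, up to permutation), solve by back-substitution:
  V =
[[1, 0, 0, 0],
 [1, 0, 1, 1],
 [-1, 1, 1, 0],
 [0, 1, 0, 0]]
  V a = (1, 1, -1, 2)
Solving gives a = (1, 2, -2, 2).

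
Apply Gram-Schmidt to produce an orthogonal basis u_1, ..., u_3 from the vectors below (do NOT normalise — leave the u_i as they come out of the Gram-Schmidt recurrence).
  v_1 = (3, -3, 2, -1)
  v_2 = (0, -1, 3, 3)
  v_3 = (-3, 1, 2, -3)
Orthogonal basis:
  u_1 = (3, -3, 2, -1)
  u_2 = (-18/23, -5/23, 57/23, 75/23)
  u_3 = (-990/401, 126/401, 1130/401, -1088/401)

Apply the Gram-Schmidt recurrence
  u_1 = v_1
  u_i = v_i − Σ_{j<i} ((v_i · u_j) / (u_j · u_j)) · u_j.

Step by step this gives:
  u_1 = (3, -3, 2, -1)
  u_2 = (-18/23, -5/23, 57/23, 75/23)
  u_3 = (-990/401, 126/401, 1130/401, -1088/401)

Orthogonality check:
  u_2 · u_1 = 0 (should be 0)
  u_3 · u_1 = 0 (should be 0)
  u_3 · u_2 = 0 (should be 0)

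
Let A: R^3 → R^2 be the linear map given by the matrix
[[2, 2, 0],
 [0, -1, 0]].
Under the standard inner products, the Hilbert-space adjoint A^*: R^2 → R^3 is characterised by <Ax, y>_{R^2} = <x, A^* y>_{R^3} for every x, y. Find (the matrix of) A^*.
A^* = A^T =
[[2, 0],
 [2, -1],
 [0, 0]]

For real matrices with standard dot products, the defining identity <Ax, y> = <x, A^* y> gives (Ax)^T y = x^T (A^*) y, i.e. x^T A^T y = x^T (A^*) y. Since this holds for all x, y, we must have A^* = A^T. Therefore
A^* =
[[2, 0],
 [2, -1],
 [0, 0]].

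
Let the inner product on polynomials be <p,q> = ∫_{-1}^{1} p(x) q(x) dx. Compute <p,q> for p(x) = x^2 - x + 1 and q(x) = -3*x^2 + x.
<p,q> = -58/15

Expand the product: p(x)·q(x) = -3*x^4 + 4*x^3 - 4*x^2 + x.
∫_{-1}^{1} of each monomial x^k gives [2/(k+1) if k even, 0 if k odd]. Integrating term-by-term (or equivalently evaluating the antiderivative F(x) = -3*x^5/5 + x^4 - 4*x^3/3 + x^2/2 at the endpoints):
  F(1) − F(−1) = -13/30 − (103/30) = -58/15.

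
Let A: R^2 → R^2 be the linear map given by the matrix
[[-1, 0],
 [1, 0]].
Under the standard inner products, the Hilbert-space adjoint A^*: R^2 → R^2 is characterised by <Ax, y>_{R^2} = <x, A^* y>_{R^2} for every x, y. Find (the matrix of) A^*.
A^* = A^T =
[[-1, 1],
 [0, 0]]

For real matrices with standard dot products, the defining identity <Ax, y> = <x, A^* y> gives (Ax)^T y = x^T (A^*) y, i.e. x^T A^T y = x^T (A^*) y. Since this holds for all x, y, we must have A^* = A^T. Therefore
A^* =
[[-1, 1],
 [0, 0]].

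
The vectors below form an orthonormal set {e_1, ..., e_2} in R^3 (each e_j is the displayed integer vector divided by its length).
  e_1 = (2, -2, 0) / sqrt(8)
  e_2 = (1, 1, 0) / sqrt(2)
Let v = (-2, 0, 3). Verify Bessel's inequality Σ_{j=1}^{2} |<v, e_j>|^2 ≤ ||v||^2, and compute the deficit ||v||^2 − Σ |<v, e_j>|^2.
Σ |<v, e_j>|^2 = 4; ||v||^2 = 13; deficit = 9

Write each e_j = u_j / sqrt(<u_j, u_j>) where u_j is the displayed integer vector. Then <v, e_j> = <v, u_j> / sqrt(<u_j, u_j>), so |<v, e_j>|^2 = <v, u_j>^2 / <u_j, u_j>.
Coefficients: <v, e_1> = -4/sqrt(8), <v, e_2> = -2/sqrt(2).
Square and sum: Σ |<v, e_j>|^2 = 4.
Compute ||v||^2 = v·v = 13.
Deficit = 13 − 4 = 9 ≥ 0, confirming Bessel's inequality. (The deficit equals ||v − Σ <v,e_j> e_j||^2, the squared distance from v to span{e_j}.)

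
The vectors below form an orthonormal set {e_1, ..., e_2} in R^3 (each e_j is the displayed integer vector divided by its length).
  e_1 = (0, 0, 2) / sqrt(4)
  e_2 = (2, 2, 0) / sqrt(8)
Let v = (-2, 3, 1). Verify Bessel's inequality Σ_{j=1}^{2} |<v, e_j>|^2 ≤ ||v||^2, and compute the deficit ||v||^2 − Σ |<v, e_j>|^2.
Σ |<v, e_j>|^2 = 3/2; ||v||^2 = 14; deficit = 25/2

Write each e_j = u_j / sqrt(<u_j, u_j>) where u_j is the displayed integer vector. Then <v, e_j> = <v, u_j> / sqrt(<u_j, u_j>), so |<v, e_j>|^2 = <v, u_j>^2 / <u_j, u_j>.
Coefficients: <v, e_1> = 2/sqrt(4), <v, e_2> = 2/sqrt(8).
Square and sum: Σ |<v, e_j>|^2 = 3/2.
Compute ||v||^2 = v·v = 14.
Deficit = 14 − 3/2 = 25/2 ≥ 0, confirming Bessel's inequality. (The deficit equals ||v − Σ <v,e_j> e_j||^2, the squared distance from v to span{e_j}.)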